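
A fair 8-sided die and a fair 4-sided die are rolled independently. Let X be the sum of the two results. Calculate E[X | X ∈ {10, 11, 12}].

P(X ∈ {10, 11, 12}) = 3/16.
Σ over the event: 10·3/32 + 11·1/16 + 12·1/32 = 2.
E[X | X ∈ {10, 11, 12}] = (2) / (3/16) = 32/3.

32/3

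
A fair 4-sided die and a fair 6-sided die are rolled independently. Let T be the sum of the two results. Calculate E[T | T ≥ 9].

28/3

P(T ≥ 9) = 1/8.
Σ over the event: 9·1/12 + 10·1/24 = 7/6.
E[T | T ≥ 9] = (7/6) / (1/8) = 28/3.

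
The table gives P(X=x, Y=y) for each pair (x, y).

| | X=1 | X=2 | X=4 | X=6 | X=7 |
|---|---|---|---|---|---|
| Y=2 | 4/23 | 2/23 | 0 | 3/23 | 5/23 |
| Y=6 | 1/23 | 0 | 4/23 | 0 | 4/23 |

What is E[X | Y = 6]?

5

P(Y = 6) = 9/23.
Σ X·P over the event = 1·(1/23) + 4·(4/23) + 7·(4/23) = 45/23.
E[X | Y = 6] = (45/23) / (9/23) = 5.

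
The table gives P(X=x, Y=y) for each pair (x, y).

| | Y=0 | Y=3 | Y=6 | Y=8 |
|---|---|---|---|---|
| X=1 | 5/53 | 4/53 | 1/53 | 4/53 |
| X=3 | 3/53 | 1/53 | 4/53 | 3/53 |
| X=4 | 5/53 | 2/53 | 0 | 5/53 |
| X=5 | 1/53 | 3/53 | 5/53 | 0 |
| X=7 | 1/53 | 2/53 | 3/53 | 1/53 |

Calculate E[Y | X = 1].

P(X = 1) = 14/53.
Σ Y·P over the event = 0·(5/53) + 3·(4/53) + 6·(1/53) + 8·(4/53) = 50/53.
E[Y | X = 1] = (50/53) / (14/53) = 25/7.

25/7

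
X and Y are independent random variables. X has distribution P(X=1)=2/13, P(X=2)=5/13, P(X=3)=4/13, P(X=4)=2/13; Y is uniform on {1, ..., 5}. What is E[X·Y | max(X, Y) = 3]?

P(max(X, Y) = 3) = 19/65.
Summing XY·P(x,y) over outcomes with max(X, Y) = 3 gives 108/65.
E[X·Y | max(X, Y) = 3] = (108/65) / (19/65) = 108/19.

108/19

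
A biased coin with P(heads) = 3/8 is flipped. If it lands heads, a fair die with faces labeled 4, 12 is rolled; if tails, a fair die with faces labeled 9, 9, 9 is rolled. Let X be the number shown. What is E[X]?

E[X | heads] = (4+12)/2 = 8.
E[X | tails] = (9+9+9)/3 = 9.
By the law of total expectation,
E[X] = (3/8)·(8) + (5/8)·(9) = 69/8.

69/8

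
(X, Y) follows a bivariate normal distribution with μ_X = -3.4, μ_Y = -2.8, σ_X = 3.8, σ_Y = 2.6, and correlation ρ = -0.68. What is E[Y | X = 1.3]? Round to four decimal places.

-4.9867

For a bivariate normal, E[Y | X=x] = μ_Y + ρ·(σ_Y/σ_X)·(x − μ_X).
E[Y | X=1.3] = -2.8 + (-0.68)·(2.6/3.8)·(1.3 − (-3.4)) = -2.8 + (-0.46526)·(4.7) = -4.9867.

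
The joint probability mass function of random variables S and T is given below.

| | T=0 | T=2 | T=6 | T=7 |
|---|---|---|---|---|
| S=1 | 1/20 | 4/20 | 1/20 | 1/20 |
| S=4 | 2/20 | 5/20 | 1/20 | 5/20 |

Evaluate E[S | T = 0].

3

P(T = 0) = 3/20.
Σ S·P over the event = 1·(1/20) + 4·(2/20) = 9/20.
E[S | T = 0] = (9/20) / (3/20) = 3.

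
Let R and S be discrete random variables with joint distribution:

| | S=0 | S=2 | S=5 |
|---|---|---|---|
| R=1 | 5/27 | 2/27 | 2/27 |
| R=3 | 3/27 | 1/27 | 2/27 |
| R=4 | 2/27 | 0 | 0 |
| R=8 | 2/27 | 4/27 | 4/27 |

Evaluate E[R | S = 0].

P(S = 0) = 4/9.
Σ R·P over the event = 1·(5/27) + 3·(3/27) + 4·(2/27) + 8·(2/27) = 38/27.
E[R | S = 0] = (38/27) / (4/9) = 19/6.

19/6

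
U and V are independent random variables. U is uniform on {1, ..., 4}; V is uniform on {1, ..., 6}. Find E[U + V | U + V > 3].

136/21

P(U + V > 3) = 7/8.
Summing (U+V)·P(x,y) over outcomes with U + V > 3 gives 17/3.
E[U + V | U + V > 3] = (17/3) / (7/8) = 136/21.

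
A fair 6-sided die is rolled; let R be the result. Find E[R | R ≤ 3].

Given R ≤ 3, R is equally likely to be any of {1, 2, 3}.
E[R | R ≤ 3] = (1 + 2 + 3) / 3 = 2.

2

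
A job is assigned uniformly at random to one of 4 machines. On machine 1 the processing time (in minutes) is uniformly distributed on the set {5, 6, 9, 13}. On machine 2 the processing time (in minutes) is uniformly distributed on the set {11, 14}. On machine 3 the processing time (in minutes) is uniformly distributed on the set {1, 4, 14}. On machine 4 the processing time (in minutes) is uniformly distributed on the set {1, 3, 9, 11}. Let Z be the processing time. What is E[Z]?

397/48

E[Z | machine 1] = (5+6+9+13)/4 = 33/4.
E[Z | machine 2] = (11+14)/2 = 25/2.
E[Z | machine 3] = (1+4+14)/3 = 19/3.
E[Z | machine 4] = (1+3+9+11)/4 = 6.
By the law of total expectation,
E[Z] = (1/4)·(33/4) + (1/4)·(25/2) + (1/4)·(19/3) + (1/4)·(6) = 397/48.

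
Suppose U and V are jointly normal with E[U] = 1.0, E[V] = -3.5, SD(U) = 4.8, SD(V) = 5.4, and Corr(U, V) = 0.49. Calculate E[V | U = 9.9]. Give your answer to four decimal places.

E[V | U=x] = μ_V + ρ(σ_V/σ_U)(x − μ_U) for jointly normal variables.
E[V | U=9.9] = -3.5 + (0.49)·(5.4/4.8)·(9.9 − (1.0)) = -3.5 + (0.55125)·(8.9) = 1.4061.

1.4061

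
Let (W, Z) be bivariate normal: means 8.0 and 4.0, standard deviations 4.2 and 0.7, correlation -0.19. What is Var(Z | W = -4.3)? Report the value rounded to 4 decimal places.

The conditional variance in a bivariate normal is σ_Z²(1 − ρ²), independent of x.
Var(Z | W=-4.3) = (0.7)²·(1 − (-0.19)²) = 0.49·0.9639 = 0.4723.

0.4723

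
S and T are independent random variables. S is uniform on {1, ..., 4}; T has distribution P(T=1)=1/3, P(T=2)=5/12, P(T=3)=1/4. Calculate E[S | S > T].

83/25

P(S > T) = 25/48.
Summing S·P(x,y) over outcomes with S > T gives 83/48.
E[S | S > T] = (83/48) / (25/48) = 83/25.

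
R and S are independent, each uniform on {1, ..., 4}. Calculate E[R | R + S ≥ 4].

P(R + S ≥ 4) = 13/16.
Summing R·P(x,y) over outcomes with R + S ≥ 4 gives 9/4.
E[R | R + S ≥ 4] = (9/4) / (13/16) = 36/13.

36/13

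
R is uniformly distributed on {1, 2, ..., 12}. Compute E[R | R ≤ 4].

5/2

Given R ≤ 4, R is equally likely to be any of {1, 2, 3, 4}.
E[R | R ≤ 4] = (1 + 2 + 3 + 4) / 4 = 5/2.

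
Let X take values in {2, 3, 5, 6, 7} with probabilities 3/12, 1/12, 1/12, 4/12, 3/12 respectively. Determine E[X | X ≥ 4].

P(X ≥ 4) = 2/3.
Σ over the event: 5·1/12 + 6·1/3 + 7·1/4 = 25/6.
E[X | X ≥ 4] = (25/6) / (2/3) = 25/4.

25/4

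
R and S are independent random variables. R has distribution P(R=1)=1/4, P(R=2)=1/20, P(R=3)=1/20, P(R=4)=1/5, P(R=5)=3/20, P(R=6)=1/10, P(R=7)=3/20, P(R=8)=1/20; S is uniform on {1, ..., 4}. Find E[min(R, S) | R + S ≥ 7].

P(R + S ≥ 7) = 21/40.
Summing min(R,S)·P(x,y) over outcomes with R + S ≥ 7 gives 59/40.
E[min(R, S) | R + S ≥ 7] = (59/40) / (21/40) = 59/21.

59/21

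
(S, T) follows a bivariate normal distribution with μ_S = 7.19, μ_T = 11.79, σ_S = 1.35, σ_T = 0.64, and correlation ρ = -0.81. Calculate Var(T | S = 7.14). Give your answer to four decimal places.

0.1409

The conditional variance in a bivariate normal is σ_T²(1 − ρ²), independent of x.
Var(T | S=7.14) = (0.64)²·(1 − (-0.81)²) = 0.4096·0.3439 = 0.1409.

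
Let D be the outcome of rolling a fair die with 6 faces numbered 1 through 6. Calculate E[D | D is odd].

3

Given D is odd, D is equally likely to be any of {1, 3, 5}.
E[D | D is odd] = (1 + 3 + 5) / 3 = 3.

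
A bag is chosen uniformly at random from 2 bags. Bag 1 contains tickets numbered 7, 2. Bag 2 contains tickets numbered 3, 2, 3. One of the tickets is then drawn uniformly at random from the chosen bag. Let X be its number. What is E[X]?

E[X | bag 1] = (7+2)/2 = 9/2.
E[X | bag 2] = (3+2+3)/3 = 8/3.
E[X] = (1/2)·(9/2) + (1/2)·(8/3) = 43/12.

43/12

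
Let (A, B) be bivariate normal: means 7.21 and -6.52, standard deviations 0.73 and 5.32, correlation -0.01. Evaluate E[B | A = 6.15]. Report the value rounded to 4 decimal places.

-6.4428

For a bivariate normal, E[B | A=x] = μ_B + ρ·(σ_B/σ_A)·(x − μ_A).
E[B | A=6.15] = -6.52 + (-0.01)·(5.32/0.73)·(6.15 − (7.21)) = -6.52 + (-0.072877)·(-1.06) = -6.4428.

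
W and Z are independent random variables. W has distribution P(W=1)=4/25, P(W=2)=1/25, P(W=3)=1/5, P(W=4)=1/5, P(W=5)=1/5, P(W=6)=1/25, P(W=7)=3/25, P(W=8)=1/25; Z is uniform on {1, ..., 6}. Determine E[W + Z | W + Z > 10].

59/5

P(W + Z > 10) = 2/15.
Summing (W+Z)·P(x,y) over outcomes with W + Z > 10 gives 118/75.
E[W + Z | W + Z > 10] = (118/75) / (2/15) = 59/5.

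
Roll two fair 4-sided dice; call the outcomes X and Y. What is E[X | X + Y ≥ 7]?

Outcomes with X + Y ≥ 7: (3,4), (4,3), (4,4), each with probability 1/16.
E[X | X + Y ≥ 7] = (3 + 4 + 4) / 3 = 11/3.

11/3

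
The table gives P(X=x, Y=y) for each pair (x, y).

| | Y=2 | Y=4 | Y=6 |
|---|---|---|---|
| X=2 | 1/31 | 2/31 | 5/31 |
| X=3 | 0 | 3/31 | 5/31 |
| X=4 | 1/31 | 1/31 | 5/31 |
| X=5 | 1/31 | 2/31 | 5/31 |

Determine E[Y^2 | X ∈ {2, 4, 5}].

632/23

P(X ∈ {2, 4, 5}) = 23/31.
Summing Y^2·P(X=x,Y=y) over the conditioning event gives 632/31.
E[Y^2 | X ∈ {2, 4, 5}] = (632/31) / (23/31) = 632/23.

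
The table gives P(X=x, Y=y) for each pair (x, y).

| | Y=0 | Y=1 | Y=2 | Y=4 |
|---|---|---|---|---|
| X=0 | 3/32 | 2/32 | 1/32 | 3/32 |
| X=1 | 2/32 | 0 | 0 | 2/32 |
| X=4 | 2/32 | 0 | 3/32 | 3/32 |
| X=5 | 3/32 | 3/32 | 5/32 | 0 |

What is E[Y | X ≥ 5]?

13/11

P(X ≥ 5) = 11/32.
Σ Y·P over the event = 0·(3/32) + 1·(3/32) + 2·(5/32) = 13/32.
E[Y | X ≥ 5] = (13/32) / (11/32) = 13/11.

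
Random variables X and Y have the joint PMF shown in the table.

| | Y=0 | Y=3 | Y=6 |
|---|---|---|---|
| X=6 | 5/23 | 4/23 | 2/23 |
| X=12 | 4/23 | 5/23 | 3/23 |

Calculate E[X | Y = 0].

P(Y = 0) = 9/23.
Σ X·P over the event = 6·(5/23) + 12·(4/23) = 78/23.
E[X | Y = 0] = (78/23) / (9/23) = 26/3.

26/3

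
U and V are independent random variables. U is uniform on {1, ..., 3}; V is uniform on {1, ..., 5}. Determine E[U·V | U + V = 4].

P(U + V = 4) = 1/5.
Summing UV·P(x,y) over outcomes with U + V = 4 gives 2/3.
E[U·V | U + V = 4] = (2/3) / (1/5) = 10/3.

10/3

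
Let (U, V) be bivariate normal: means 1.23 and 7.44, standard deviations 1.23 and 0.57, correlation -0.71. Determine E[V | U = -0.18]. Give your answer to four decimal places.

For a bivariate normal, E[V | U=x] = μ_V + ρ·(σ_V/σ_U)·(x − μ_U).
E[V | U=-0.18] = 7.44 + (-0.71)·(0.57/1.23)·(-0.18 − (1.23)) = 7.44 + (-0.32902)·(-1.41) = 7.9039.

7.9039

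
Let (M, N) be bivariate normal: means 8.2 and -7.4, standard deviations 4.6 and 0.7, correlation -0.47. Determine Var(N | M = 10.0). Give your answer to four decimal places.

0.3818

Var(N | M=x) = (1 − ρ²)·σ_N².
Var(N | M=10.0) = (0.7)²·(1 − (-0.47)²) = 0.49·0.7791 = 0.3818.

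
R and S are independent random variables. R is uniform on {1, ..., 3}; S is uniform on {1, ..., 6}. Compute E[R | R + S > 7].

8/3

P(R + S > 7) = 1/6.
Summing R·P(x,y) over outcomes with R + S > 7 gives 4/9.
E[R | R + S > 7] = (4/9) / (1/6) = 8/3.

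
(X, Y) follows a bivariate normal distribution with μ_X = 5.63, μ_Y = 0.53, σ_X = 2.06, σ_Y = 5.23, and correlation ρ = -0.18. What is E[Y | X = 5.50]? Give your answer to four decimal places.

0.5894

For a bivariate normal, E[Y | X=x] = μ_Y + ρ·(σ_Y/σ_X)·(x − μ_X).
E[Y | X=5.50] = 0.53 + (-0.18)·(5.23/2.06)·(5.50 − (5.63)) = 0.53 + (-0.45699)·(-0.13) = 0.5894.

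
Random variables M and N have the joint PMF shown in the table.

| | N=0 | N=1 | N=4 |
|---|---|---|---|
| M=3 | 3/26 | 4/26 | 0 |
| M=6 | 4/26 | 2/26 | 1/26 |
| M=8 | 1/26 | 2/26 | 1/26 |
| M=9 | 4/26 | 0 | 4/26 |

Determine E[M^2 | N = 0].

P(N = 0) = 6/13.
Σ M^2·P over the event = 9·(3/26) + 36·(4/26) + 64·(1/26) + 81·(4/26) = 43/2.
E[M^2 | N = 0] = (43/2) / (6/13) = 559/12.

559/12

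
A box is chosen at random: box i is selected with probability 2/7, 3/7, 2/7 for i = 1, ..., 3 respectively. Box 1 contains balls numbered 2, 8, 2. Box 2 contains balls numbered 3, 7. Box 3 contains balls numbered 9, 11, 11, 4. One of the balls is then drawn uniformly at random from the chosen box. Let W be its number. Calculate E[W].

81/14

E[W | box 1] = (2+8+2)/3 = 4.
E[W | box 2] = (3+7)/2 = 5.
E[W | box 3] = (9+11+11+4)/4 = 35/4.
E[W] = (2/7)·(4) + (3/7)·(5) + (2/7)·(35/4) = 81/14.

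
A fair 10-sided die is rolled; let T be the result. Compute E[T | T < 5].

5/2

Given T < 5, T is equally likely to be any of {1, 2, 3, 4}.
E[T | T < 5] = (1 + 2 + 3 + 4) / 4 = 5/2.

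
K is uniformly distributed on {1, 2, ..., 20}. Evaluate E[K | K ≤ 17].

9

P(K ≤ 17) = 17/20.
E[K | K ≤ 17] = (153/20) / (17/20) = 9.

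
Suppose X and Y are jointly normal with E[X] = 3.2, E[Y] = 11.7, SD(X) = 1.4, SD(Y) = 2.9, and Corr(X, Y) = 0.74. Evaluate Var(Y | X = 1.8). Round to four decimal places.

The conditional variance in a bivariate normal is σ_Y²(1 − ρ²), independent of x.
Var(Y | X=1.8) = (2.9)²·(1 − (0.74)²) = 8.41·0.4524 = 3.8047.

3.8047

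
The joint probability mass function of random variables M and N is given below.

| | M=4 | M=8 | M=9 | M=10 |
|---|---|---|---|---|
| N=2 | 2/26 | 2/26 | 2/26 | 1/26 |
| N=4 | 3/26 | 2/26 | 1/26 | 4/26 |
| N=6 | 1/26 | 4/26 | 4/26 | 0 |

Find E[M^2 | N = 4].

657/10

P(N = 4) = 5/13.
Σ M^2·P over the event = 16·(3/26) + 64·(2/26) + 81·(1/26) + 100·(4/26) = 657/26.
E[M^2 | N = 4] = (657/26) / (5/13) = 657/10.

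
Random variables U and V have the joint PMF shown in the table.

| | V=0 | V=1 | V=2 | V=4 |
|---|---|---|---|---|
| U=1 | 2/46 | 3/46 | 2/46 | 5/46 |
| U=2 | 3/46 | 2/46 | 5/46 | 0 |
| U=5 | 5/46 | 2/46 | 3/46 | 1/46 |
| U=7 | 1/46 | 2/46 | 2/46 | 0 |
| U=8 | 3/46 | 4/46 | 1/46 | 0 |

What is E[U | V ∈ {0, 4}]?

P(V ∈ {0, 4}) = 10/23.
Summing U·P(U=x,V=y) over the conditioning event gives 37/23.
E[U | V ∈ {0, 4}] = (37/23) / (10/23) = 37/10.

37/10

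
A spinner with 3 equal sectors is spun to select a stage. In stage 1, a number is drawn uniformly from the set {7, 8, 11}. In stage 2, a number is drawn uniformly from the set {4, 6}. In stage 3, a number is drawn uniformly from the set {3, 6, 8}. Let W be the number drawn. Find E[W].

58/9

E[W | stage 1] = (7+8+11)/3 = 26/3.
E[W | stage 2] = (4+6)/2 = 5.
E[W | stage 3] = (3+6+8)/3 = 17/3.
E[W] = (1/3)·(26/3) + (1/3)·(5) + (1/3)·(17/3) = 58/9.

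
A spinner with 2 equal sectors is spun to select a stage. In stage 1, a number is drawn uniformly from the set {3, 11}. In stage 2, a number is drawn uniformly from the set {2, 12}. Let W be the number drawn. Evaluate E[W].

7

E[W | stage 1] = (3+11)/2 = 7.
E[W | stage 2] = (2+12)/2 = 7.
E[W] = (1/2)·(7) + (1/2)·(7) = 7.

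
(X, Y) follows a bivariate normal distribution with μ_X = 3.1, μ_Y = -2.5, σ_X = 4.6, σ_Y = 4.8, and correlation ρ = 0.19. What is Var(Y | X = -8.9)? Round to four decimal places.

For a bivariate normal, Var(Y | X=x) = σ_Y²(1 − ρ²).
Var(Y | X=-8.9) = (4.8)²·(1 − (0.19)²) = 23.04·0.9639 = 22.2083.

22.2083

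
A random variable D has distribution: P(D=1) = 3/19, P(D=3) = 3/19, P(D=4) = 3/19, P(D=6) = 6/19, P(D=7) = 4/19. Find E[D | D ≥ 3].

P(D ≥ 3) = 16/19.
Σ over the event: 3·3/19 + 4·3/19 + 6·6/19 + 7·4/19 = 85/19.
E[D | D ≥ 3] = (85/19) / (16/19) = 85/16.

85/16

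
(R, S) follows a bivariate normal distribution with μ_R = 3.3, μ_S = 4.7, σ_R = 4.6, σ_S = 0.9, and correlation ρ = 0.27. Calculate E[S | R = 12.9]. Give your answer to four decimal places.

E[S | R=x] = μ_S + ρ(σ_S/σ_R)(x − μ_R) for jointly normal variables.
E[S | R=12.9] = 4.7 + (0.27)·(0.9/4.6)·(12.9 − (3.3)) = 4.7 + (0.052826)·(9.6) = 5.2071.

5.2071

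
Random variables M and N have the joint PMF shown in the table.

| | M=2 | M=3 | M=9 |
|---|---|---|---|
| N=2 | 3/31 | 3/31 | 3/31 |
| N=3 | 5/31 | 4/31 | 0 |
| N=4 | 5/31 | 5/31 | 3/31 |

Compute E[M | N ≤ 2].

14/3

P(N ≤ 2) = 9/31.
Summing M·P(M=x,N=y) over the conditioning event gives 42/31.
E[M | N ≤ 2] = (42/31) / (9/31) = 14/3.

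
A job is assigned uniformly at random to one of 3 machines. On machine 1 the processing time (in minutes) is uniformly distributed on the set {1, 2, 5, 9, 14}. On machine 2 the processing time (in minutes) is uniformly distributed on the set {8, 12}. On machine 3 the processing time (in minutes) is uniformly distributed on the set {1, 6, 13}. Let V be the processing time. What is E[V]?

343/45

E[V | machine 1] = (1+2+5+9+14)/5 = 31/5.
E[V | machine 2] = (8+12)/2 = 10.
E[V | machine 3] = (1+6+13)/3 = 20/3.
By the law of total expectation,
E[V] = (1/3)·(31/5) + (1/3)·(10) + (1/3)·(20/3) = 343/45.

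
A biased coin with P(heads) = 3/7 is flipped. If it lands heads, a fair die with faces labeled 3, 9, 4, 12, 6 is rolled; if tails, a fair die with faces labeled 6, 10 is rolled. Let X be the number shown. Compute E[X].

E[X | heads] = (3+9+4+12+6)/5 = 34/5.
E[X | tails] = (6+10)/2 = 8.
E[X] = (3/7)·(34/5) + (4/7)·(8) = 262/35.

262/35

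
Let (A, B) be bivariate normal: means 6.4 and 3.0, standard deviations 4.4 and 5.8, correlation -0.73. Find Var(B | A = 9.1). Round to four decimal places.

Var(B | A=x) = (1 − ρ²)·σ_B².
Var(B | A=9.1) = (5.8)²·(1 − (-0.73)²) = 33.64·0.4671 = 15.7132.

15.7132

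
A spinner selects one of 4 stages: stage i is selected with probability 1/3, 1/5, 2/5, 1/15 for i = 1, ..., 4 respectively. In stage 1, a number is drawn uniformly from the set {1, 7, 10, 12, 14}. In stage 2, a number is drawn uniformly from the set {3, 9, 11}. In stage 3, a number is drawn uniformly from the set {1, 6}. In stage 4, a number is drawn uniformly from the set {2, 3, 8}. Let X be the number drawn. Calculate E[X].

277/45

E[X | stage 1] = (1+7+10+12+14)/5 = 44/5.
E[X | stage 2] = (3+9+11)/3 = 23/3.
E[X | stage 3] = (1+6)/2 = 7/2.
E[X | stage 4] = (2+3+8)/3 = 13/3.
E[X] = (1/3)·(44/5) + (1/5)·(23/3) + (2/5)·(7/2) + (1/15)·(13/3) = 277/45.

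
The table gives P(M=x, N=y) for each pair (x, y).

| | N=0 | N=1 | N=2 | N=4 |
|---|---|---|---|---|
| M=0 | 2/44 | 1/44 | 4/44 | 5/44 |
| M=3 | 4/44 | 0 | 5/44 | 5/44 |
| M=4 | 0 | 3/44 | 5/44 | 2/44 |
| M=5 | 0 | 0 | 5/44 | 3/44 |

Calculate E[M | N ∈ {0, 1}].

P(N ∈ {0, 1}) = 5/22.
Σ M·P over the event = 0·(2/44) + 0·(1/44) + 3·(4/44) + 4·(3/44) = 6/11.
E[M | N ∈ {0, 1}] = (6/11) / (5/22) = 12/5.

12/5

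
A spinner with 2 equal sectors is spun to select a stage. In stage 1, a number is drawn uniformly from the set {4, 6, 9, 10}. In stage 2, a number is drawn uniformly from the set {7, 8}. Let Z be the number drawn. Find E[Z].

59/8

E[Z | stage 1] = (4+6+9+10)/4 = 29/4.
E[Z | stage 2] = (7+8)/2 = 15/2.
By the law of total expectation,
E[Z] = (1/2)·(29/4) + (1/2)·(15/2) = 59/8.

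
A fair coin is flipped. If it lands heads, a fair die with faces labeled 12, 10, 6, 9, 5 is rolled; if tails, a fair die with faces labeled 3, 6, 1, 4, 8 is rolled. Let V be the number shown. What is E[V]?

32/5

E[V | heads] = (12+10+6+9+5)/5 = 42/5.
E[V | tails] = (3+6+1+4+8)/5 = 22/5.
By the law of total expectation,
E[V] = (1/2)·(42/5) + (1/2)·(22/5) = 32/5.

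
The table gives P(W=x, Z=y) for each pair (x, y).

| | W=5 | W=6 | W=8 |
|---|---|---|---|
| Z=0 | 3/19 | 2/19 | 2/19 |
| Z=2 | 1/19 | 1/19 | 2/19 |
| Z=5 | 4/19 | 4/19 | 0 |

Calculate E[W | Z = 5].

11/2

P(Z = 5) = 8/19.
Σ W·P over the event = 5·(4/19) + 6·(4/19) = 44/19.
E[W | Z = 5] = (44/19) / (8/19) = 11/2.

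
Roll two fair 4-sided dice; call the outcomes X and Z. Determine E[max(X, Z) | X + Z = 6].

11/3

P(X + Z = 6) = 3/16.
Summing max(X,Z)·P(x,y) over outcomes with X + Z = 6 gives 11/16.
E[max(X, Z) | X + Z = 6] = (11/16) / (3/16) = 11/3.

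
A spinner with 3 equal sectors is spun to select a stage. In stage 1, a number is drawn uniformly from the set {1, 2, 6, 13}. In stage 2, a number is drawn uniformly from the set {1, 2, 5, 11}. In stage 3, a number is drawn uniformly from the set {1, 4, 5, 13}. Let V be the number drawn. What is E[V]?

E[V | stage 1] = (1+2+6+13)/4 = 11/2.
E[V | stage 2] = (1+2+5+11)/4 = 19/4.
E[V | stage 3] = (1+4+5+13)/4 = 23/4.
By the law of total expectation,
E[V] = (1/3)·(11/2) + (1/3)·(19/4) + (1/3)·(23/4) = 16/3.

16/3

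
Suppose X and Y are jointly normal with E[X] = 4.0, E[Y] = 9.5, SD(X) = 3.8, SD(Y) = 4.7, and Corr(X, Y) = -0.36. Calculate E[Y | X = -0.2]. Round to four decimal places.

11.3701

The regression of Y on X has slope ρ·σ_Y/σ_X and passes through (μ_X, μ_Y).
E[Y | X=-0.2] = 9.5 + (-0.36)·(4.7/3.8)·(-0.2 − (4.0)) = 9.5 + (-0.44526)·(-4.2) = 11.3701.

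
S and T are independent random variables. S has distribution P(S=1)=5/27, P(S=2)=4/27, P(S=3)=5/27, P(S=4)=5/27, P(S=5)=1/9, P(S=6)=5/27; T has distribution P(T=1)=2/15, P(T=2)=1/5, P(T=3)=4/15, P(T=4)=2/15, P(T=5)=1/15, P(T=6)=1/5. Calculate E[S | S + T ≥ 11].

P(S + T ≥ 11) = 29/405.
Summing S·P(x,y) over outcomes with S + T ≥ 11 gives 11/27.
E[S | S + T ≥ 11] = (11/27) / (29/405) = 165/29.

165/29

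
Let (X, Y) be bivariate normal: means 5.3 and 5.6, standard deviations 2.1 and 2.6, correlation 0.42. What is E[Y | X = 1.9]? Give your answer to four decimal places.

E[Y | X=x] = μ_Y + ρ(σ_Y/σ_X)(x − μ_X) for jointly normal variables.
E[Y | X=1.9] = 5.6 + (0.42)·(2.6/2.1)·(1.9 − (5.3)) = 5.6 + (0.52)·(-3.4) = 3.8320.

3.8320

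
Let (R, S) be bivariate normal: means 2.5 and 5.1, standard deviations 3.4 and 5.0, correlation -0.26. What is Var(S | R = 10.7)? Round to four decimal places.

23.3100

Var(S | R=x) = (1 − ρ²)·σ_S².
Var(S | R=10.7) = (5.0)²·(1 − (-0.26)²) = 25·0.9324 = 23.3100.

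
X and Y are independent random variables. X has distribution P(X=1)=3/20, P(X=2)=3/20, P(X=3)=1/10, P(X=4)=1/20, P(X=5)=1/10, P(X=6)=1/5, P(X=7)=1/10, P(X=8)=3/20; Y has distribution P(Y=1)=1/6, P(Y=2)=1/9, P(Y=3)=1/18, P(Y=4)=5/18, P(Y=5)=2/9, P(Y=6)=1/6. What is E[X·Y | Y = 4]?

91/5

P(Y = 4) = 5/18.
Summing XY·P(x,y) over outcomes with Y = 4 gives 91/18.
E[X·Y | Y = 4] = (91/18) / (5/18) = 91/5.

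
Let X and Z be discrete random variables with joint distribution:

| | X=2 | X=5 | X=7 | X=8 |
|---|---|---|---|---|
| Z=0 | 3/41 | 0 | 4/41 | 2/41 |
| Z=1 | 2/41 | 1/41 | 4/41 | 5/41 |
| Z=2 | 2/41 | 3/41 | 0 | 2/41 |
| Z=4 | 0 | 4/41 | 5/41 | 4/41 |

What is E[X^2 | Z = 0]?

112/3

P(Z = 0) = 9/41.
Summing X^2·P(X=x,Z=y) over the conditioning event gives 336/41.
E[X^2 | Z = 0] = (336/41) / (9/41) = 112/3.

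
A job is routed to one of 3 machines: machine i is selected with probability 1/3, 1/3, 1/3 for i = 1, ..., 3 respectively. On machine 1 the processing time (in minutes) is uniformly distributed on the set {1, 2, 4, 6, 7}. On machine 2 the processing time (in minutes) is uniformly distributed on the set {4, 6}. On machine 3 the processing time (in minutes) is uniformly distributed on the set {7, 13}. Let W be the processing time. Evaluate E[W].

19/3

E[W | machine 1] = (1+2+4+6+7)/5 = 4.
E[W | machine 2] = (4+6)/2 = 5.
E[W | machine 3] = (7+13)/2 = 10.
By the law of total expectation,
E[W] = (1/3)·(4) + (1/3)·(5) + (1/3)·(10) = 19/3.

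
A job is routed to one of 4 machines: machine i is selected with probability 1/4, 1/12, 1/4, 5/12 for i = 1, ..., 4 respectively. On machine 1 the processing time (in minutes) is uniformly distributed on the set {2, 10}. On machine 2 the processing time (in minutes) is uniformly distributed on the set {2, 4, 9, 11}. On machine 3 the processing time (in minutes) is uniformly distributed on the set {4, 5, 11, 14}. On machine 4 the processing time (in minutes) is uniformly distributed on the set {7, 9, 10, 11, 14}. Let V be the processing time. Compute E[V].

E[V | machine 1] = (2+10)/2 = 6.
E[V | machine 2] = (2+4+9+11)/4 = 13/2.
E[V | machine 3] = (4+5+11+14)/4 = 17/2.
E[V | machine 4] = (7+9+10+11+14)/5 = 51/5.
E[V] = (1/4)·(6) + (1/12)·(13/2) + (1/4)·(17/2) + (5/12)·(51/5) = 101/12.

101/12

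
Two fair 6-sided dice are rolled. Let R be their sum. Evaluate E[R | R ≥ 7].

26/3

P(R ≥ 7) = 7/12.
Σ over the event: 7·1/6 + 8·5/36 + 9·1/9 + 10·1/12 + 11·1/18 + 12·1/36 = 91/18.
E[R | R ≥ 7] = (91/18) / (7/12) = 26/3.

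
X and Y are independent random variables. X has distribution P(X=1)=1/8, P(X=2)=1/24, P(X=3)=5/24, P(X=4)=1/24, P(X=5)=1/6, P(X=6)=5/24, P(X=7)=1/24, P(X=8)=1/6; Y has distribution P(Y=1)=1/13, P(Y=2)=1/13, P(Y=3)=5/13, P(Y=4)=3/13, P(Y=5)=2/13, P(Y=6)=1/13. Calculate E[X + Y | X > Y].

1711/183

P(X > Y) = 61/104.
Summing (X+Y)·P(x,y) over outcomes with X > Y gives 1711/312.
E[X + Y | X > Y] = (1711/312) / (61/104) = 1711/183.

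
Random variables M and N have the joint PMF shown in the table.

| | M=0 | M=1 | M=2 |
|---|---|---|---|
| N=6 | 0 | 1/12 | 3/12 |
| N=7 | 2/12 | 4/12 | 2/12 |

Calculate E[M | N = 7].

1

P(N = 7) = 2/3.
Σ M·P over the event = 0·(2/12) + 1·(4/12) + 2·(2/12) = 2/3.
E[M | N = 7] = (2/3) / (2/3) = 1.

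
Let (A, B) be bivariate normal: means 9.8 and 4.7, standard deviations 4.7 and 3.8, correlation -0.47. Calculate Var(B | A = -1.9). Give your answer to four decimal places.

11.2502

The conditional variance in a bivariate normal is σ_B²(1 − ρ²), independent of x.
Var(B | A=-1.9) = (3.8)²·(1 − (-0.47)²) = 14.44·0.7791 = 11.2502.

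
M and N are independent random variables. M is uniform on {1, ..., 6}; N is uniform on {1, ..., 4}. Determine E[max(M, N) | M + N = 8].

5

Outcomes with M + N = 8: (4,4), (5,3), (6,2), each with probability 1/24.
E[max(M, N) | M + N = 8] = (4 + 5 + 6) / 3 = 5.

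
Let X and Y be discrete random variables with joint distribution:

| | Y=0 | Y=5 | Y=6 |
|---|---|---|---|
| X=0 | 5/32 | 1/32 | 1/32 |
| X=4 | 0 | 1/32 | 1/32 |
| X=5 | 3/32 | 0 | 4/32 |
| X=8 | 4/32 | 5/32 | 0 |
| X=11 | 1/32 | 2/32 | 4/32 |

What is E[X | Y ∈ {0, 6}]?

P(Y ∈ {0, 6}) = 23/32.
Σ X·P over the event = 0·(5/32) + 0·(1/32) + 4·(1/32) + 5·(3/32) + 5·(4/32) + 8·(4/32) + 11·(1/32) + 11·(4/32) = 63/16.
E[X | Y ∈ {0, 6}] = (63/16) / (23/32) = 126/23.

126/23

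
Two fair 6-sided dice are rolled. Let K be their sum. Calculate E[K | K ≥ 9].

P(K ≥ 9) = 5/18.
Σ over the event: 9·1/9 + 10·1/12 + 11·1/18 + 12·1/36 = 25/9.
E[K | K ≥ 9] = (25/9) / (5/18) = 10.

10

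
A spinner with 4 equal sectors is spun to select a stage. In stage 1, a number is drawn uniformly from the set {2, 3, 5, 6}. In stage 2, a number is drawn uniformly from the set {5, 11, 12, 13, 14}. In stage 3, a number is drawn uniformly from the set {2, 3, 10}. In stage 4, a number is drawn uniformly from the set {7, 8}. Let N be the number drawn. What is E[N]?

55/8

E[N | stage 1] = (2+3+5+6)/4 = 4.
E[N | stage 2] = (5+11+12+13+14)/5 = 11.
E[N | stage 3] = (2+3+10)/3 = 5.
E[N | stage 4] = (7+8)/2 = 15/2.
E[N] = (1/4)·(4) + (1/4)·(11) + (1/4)·(5) + (1/4)·(15/2) = 55/8.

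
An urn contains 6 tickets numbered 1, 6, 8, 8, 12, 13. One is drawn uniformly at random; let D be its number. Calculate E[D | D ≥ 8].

41/4

P(D ≥ 8) = 2/3.
Σ over the event: 8·1/3 + 12·1/6 + 13·1/6 = 41/6.
E[D | D ≥ 8] = (41/6) / (2/3) = 41/4.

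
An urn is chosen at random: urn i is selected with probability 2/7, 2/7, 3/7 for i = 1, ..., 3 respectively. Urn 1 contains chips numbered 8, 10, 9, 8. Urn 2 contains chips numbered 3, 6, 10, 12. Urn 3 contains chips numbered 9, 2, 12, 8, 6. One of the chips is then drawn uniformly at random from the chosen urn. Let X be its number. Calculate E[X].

276/35

E[X | urn 1] = (8+10+9+8)/4 = 35/4.
E[X | urn 2] = (3+6+10+12)/4 = 31/4.
E[X | urn 3] = (9+2+12+8+6)/5 = 37/5.
By the law of total expectation,
E[X] = (2/7)·(35/4) + (2/7)·(31/4) + (3/7)·(37/5) = 276/35.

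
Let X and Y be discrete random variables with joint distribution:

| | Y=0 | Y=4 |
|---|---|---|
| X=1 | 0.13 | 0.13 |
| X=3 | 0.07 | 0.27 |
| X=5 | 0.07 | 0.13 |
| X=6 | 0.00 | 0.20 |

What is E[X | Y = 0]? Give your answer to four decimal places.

P(Y = 0) = 0.27.
Σ X·P over the event = 1·(0.13) + 3·(0.07) + 5·(0.07) = 0.69.
E[X | Y = 0] = (0.69) / (0.27) = 2.5556.

2.5556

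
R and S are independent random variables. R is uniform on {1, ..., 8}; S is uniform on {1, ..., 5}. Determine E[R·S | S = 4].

18

P(S = 4) = 1/5.
Summing RS·P(x,y) over outcomes with S = 4 gives 18/5.
E[R·S | S = 4] = (18/5) / (1/5) = 18.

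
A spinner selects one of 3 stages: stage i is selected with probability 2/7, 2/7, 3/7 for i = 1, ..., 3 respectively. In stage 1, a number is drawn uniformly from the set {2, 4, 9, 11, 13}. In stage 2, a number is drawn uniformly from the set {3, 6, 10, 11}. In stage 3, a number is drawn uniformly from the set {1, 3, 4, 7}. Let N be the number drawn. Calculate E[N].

837/140

E[N | stage 1] = (2+4+9+11+13)/5 = 39/5.
E[N | stage 2] = (3+6+10+11)/4 = 15/2.
E[N | stage 3] = (1+3+4+7)/4 = 15/4.
E[N] = (2/7)·(39/5) + (2/7)·(15/2) + (3/7)·(15/4) = 837/140.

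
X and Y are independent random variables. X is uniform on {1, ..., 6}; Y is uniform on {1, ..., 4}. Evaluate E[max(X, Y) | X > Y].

P(X > Y) = 7/12.
Summing max(X,Y)·P(x,y) over outcomes with X > Y gives 8/3.
E[max(X, Y) | X > Y] = (8/3) / (7/12) = 32/7.

32/7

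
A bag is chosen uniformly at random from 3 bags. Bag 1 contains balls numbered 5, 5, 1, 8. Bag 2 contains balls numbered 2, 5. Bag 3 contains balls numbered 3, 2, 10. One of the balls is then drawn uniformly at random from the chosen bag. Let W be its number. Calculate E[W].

53/12

E[W | bag 1] = (5+5+1+8)/4 = 19/4.
E[W | bag 2] = (2+5)/2 = 7/2.
E[W | bag 3] = (3+2+10)/3 = 5.
By the law of total expectation,
E[W] = (1/3)·(19/4) + (1/3)·(7/2) + (1/3)·(5) = 53/12.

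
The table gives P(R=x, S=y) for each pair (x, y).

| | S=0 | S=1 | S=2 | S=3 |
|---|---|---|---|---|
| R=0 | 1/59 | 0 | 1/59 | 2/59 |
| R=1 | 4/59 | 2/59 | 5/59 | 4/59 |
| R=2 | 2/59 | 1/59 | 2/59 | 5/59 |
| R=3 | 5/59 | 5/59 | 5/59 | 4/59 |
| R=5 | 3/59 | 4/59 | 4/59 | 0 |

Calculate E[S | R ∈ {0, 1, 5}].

P(R ∈ {0, 1, 5}) = 30/59.
Summing S·P(R=x,S=y) over the conditioning event gives 44/59.
E[S | R ∈ {0, 1, 5}] = (44/59) / (30/59) = 22/15.

22/15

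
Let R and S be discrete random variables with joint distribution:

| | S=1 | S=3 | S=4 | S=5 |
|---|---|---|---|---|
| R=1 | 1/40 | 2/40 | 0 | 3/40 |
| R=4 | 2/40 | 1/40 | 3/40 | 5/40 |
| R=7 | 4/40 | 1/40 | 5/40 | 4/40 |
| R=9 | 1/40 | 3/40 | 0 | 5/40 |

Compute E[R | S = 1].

23/4

P(S = 1) = 1/5.
Σ R·P over the event = 1·(1/40) + 4·(2/40) + 7·(4/40) + 9·(1/40) = 23/20.
E[R | S = 1] = (23/20) / (1/5) = 23/4.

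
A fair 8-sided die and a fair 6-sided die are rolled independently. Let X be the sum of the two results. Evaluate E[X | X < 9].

160/27

P(X < 9) = 9/16.
Σ over the event: 2·1/48 + 3·1/24 + 4·1/16 + 5·1/12 + 6·5/48 + 7·1/8 + 8·1/8 = 10/3.
E[X | X < 9] = (10/3) / (9/16) = 160/27.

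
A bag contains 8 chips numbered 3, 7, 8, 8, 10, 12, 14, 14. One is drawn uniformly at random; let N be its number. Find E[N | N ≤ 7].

5

P(N ≤ 7) = 1/4.
Σ over the event: 3·1/8 + 7·1/8 = 5/4.
E[N | N ≤ 7] = (5/4) / (1/4) = 5.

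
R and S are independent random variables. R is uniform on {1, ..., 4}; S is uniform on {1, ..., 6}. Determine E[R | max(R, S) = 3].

12/5

P(max(R, S) = 3) = 5/24.
Summing R·P(x,y) over outcomes with max(R, S) = 3 gives 1/2.
E[R | max(R, S) = 3] = (1/2) / (5/24) = 12/5.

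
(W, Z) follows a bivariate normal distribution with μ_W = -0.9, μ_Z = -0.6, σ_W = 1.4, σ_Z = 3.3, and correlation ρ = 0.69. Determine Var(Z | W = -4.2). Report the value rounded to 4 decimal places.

5.7053

For a bivariate normal, Var(Z | W=x) = σ_Z²(1 − ρ²).
Var(Z | W=-4.2) = (3.3)²·(1 − (0.69)²) = 10.89·0.5239 = 5.7053.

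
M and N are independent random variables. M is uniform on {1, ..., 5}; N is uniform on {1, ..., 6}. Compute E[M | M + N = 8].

7/2

Outcomes with M + N = 8: (2,6), (3,5), (4,4), (5,3), each with probability 1/30.
E[M | M + N = 8] = (2 + 3 + 4 + 5) / 4 = 7/2.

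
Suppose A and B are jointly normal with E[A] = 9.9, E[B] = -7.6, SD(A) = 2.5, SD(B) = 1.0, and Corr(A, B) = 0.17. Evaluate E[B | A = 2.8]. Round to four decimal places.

The regression of B on A has slope ρ·σ_B/σ_A and passes through (μ_A, μ_B).
E[B | A=2.8] = -7.6 + (0.17)·(1.0/2.5)·(2.8 − (9.9)) = -7.6 + (0.068)·(-7.1) = -8.0828.

-8.0828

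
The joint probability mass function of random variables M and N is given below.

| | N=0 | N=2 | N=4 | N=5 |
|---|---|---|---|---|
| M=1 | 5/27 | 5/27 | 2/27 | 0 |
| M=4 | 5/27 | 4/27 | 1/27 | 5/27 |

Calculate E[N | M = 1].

P(M = 1) = 4/9.
Σ N·P over the event = 0·(5/27) + 2·(5/27) + 4·(2/27) = 2/3.
E[N | M = 1] = (2/3) / (4/9) = 3/2.

3/2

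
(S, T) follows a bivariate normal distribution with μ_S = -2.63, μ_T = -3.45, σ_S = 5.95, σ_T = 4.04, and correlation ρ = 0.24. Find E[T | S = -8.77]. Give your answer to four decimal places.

-4.4506

The regression of T on S has slope ρ·σ_T/σ_S and passes through (μ_S, μ_T).
E[T | S=-8.77] = -3.45 + (0.24)·(4.04/5.95)·(-8.77 − (-2.63)) = -3.45 + (0.16296)·(-6.14) = -4.4506.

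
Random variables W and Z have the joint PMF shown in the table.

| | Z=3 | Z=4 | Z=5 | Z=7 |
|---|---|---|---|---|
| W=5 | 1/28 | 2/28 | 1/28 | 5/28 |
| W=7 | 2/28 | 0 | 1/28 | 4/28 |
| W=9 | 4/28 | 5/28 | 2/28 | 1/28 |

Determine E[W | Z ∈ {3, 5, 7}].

P(Z ∈ {3, 5, 7}) = 3/4.
Summing W·P(W=x,Z=y) over the conditioning event gives 21/4.
E[W | Z ∈ {3, 5, 7}] = (21/4) / (3/4) = 7.

7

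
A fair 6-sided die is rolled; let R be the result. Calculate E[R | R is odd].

3

Given R is odd, R is equally likely to be any of {1, 3, 5}.
E[R | R is odd] = (1 + 3 + 5) / 3 = 3.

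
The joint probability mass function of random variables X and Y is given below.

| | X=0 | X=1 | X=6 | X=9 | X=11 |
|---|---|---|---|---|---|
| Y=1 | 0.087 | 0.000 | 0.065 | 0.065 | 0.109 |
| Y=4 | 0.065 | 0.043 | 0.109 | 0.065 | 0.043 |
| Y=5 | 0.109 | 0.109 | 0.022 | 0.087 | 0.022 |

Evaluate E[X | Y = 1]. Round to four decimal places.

6.6687

P(Y = 1) = 0.326.
Σ X·P over the event = 0·(0.087) + 6·(0.065) + 9·(0.065) + 11·(0.109) = 2.174.
E[X | Y = 1] = (2.174) / (0.326) = 6.6687.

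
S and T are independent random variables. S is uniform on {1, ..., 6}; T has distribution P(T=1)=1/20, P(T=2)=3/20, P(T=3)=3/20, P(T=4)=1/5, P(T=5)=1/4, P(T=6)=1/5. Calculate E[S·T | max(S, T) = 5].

535/36

P(max(S, T) = 5) = 3/10.
Summing ST·P(x,y) over outcomes with max(S, T) = 5 gives 107/24.
E[S·T | max(S, T) = 5] = (107/24) / (3/10) = 535/36.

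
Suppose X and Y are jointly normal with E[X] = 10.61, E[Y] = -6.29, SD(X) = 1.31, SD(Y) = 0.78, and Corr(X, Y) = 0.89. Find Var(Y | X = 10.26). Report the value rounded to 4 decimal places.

0.1265

The conditional variance in a bivariate normal is σ_Y²(1 − ρ²), independent of x.
Var(Y | X=10.26) = (0.78)²·(1 − (0.89)²) = 0.6084·0.2079 = 0.1265.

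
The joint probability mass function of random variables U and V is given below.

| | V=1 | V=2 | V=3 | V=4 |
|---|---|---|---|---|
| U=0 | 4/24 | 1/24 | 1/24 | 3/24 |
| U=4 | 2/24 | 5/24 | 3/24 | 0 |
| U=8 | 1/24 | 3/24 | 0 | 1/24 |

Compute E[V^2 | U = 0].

65/9

P(U = 0) = 3/8.
Σ V^2·P over the event = 1·(4/24) + 4·(1/24) + 9·(1/24) + 16·(3/24) = 65/24.
E[V^2 | U = 0] = (65/24) / (3/8) = 65/9.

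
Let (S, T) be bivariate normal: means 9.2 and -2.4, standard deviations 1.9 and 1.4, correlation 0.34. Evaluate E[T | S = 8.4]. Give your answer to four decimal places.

The regression of T on S has slope ρ·σ_T/σ_S and passes through (μ_S, μ_T).
E[T | S=8.4] = -2.4 + (0.34)·(1.4/1.9)·(8.4 − (9.2)) = -2.4 + (0.25053)·(-0.8) = -2.6004.

-2.6004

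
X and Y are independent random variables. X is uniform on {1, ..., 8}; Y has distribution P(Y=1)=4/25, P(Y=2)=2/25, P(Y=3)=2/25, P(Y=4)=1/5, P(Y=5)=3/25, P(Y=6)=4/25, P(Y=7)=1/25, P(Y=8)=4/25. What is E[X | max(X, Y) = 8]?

312/53

P(max(X, Y) = 8) = 53/200.
Summing X·P(x,y) over outcomes with max(X, Y) = 8 gives 39/25.
E[X | max(X, Y) = 8] = (39/25) / (53/200) = 312/53.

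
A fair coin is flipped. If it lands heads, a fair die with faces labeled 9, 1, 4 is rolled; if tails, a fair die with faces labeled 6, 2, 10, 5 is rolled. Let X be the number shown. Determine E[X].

E[X | heads] = (9+1+4)/3 = 14/3.
E[X | tails] = (6+2+10+5)/4 = 23/4.
By the law of total expectation,
E[X] = (1/2)·(14/3) + (1/2)·(23/4) = 125/24.

125/24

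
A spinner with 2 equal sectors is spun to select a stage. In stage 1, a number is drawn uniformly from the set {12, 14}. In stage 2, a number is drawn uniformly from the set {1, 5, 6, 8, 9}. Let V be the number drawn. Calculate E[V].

E[V | stage 1] = (12+14)/2 = 13.
E[V | stage 2] = (1+5+6+8+9)/5 = 29/5.
By the law of total expectation,
E[V] = (1/2)·(13) + (1/2)·(29/5) = 47/5.

47/5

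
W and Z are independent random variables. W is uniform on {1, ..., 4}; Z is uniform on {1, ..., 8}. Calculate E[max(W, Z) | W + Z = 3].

2

Outcomes with W + Z = 3: (1,2), (2,1), each with probability 1/32.
E[max(W, Z) | W + Z = 3] = (2 + 2) / 2 = 2.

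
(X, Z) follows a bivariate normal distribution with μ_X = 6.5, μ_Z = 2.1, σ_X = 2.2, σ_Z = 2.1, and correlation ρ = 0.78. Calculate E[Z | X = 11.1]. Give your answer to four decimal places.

5.5249

E[Z | X=x] = μ_Z + ρ(σ_Z/σ_X)(x − μ_X) for jointly normal variables.
E[Z | X=11.1] = 2.1 + (0.78)·(2.1/2.2)·(11.1 − (6.5)) = 2.1 + (0.74455)·(4.6) = 5.5249.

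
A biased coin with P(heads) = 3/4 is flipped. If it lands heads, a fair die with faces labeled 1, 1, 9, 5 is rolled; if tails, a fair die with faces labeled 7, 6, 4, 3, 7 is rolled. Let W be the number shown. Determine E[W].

87/20

E[W | heads] = (1+1+9+5)/4 = 4.
E[W | tails] = (7+6+4+3+7)/5 = 27/5.
By the law of total expectation,
E[W] = (3/4)·(4) + (1/4)·(27/5) = 87/20.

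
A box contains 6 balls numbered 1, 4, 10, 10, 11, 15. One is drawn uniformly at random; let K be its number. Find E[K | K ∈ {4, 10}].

P(K ∈ {4, 10}) = 1/2.
Σ over the event: 4·1/6 + 10·1/3 = 4.
E[K | K ∈ {4, 10}] = (4) / (1/2) = 8.

8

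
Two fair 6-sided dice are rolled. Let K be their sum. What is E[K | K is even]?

7

P(K is even) = 1/2.
Σ over the event: 2·1/36 + 4·1/12 + 6·5/36 + 8·5/36 + 10·1/12 + 12·1/36 = 7/2.
E[K | K is even] = (7/2) / (1/2) = 7.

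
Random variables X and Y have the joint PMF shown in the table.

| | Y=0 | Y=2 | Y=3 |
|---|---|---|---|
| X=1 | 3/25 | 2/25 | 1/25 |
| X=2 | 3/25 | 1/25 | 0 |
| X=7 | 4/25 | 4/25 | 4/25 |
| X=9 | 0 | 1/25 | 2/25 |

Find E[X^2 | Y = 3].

P(Y = 3) = 7/25.
Σ X^2·P over the event = 1·(1/25) + 49·(4/25) + 81·(2/25) = 359/25.
E[X^2 | Y = 3] = (359/25) / (7/25) = 359/7.

359/7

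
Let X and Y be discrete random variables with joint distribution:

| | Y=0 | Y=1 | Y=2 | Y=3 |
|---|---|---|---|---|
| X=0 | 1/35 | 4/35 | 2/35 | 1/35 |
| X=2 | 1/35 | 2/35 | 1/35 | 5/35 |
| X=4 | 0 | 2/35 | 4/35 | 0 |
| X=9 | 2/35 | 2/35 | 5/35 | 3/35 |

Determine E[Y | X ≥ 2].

50/27

P(X ≥ 2) = 27/35.
Summing Y·P(X=x,Y=y) over the conditioning event gives 10/7.
E[Y | X ≥ 2] = (10/7) / (27/35) = 50/27.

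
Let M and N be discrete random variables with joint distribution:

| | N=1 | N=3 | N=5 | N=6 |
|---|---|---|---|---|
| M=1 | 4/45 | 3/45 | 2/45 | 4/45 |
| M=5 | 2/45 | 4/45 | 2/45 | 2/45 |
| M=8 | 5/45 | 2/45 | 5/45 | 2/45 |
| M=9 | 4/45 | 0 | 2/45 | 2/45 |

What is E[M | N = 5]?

P(N = 5) = 11/45.
Σ M·P over the event = 1·(2/45) + 5·(2/45) + 8·(5/45) + 9·(2/45) = 14/9.
E[M | N = 5] = (14/9) / (11/45) = 70/11.

70/11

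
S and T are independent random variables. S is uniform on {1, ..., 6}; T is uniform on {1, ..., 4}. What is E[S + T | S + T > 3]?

P(S + T > 3) = 7/8.
Summing (S+T)·P(x,y) over outcomes with S + T > 3 gives 17/3.
E[S + T | S + T > 3] = (17/3) / (7/8) = 136/21.

136/21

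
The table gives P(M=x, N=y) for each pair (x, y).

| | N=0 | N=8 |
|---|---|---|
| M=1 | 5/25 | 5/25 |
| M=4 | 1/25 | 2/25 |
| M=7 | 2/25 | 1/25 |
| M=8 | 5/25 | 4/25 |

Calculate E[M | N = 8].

13/3

P(N = 8) = 12/25.
Σ M·P over the event = 1·(5/25) + 4·(2/25) + 7·(1/25) + 8·(4/25) = 52/25.
E[M | N = 8] = (52/25) / (12/25) = 13/3.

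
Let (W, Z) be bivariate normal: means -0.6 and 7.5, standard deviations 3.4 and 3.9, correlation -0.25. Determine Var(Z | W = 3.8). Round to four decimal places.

14.2594

For a bivariate normal, Var(Z | W=x) = σ_Z²(1 − ρ²).
Var(Z | W=3.8) = (3.9)²·(1 − (-0.25)²) = 15.21·0.9375 = 14.2594.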